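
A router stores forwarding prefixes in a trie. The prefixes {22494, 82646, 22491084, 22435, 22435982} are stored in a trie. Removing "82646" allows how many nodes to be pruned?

A node on "82646"'s path can go only if nothing else ends at it or branches off below it.
No other word shares any prefix with "82646", so all 5 of its nodes go.
Nodes removed: 5

5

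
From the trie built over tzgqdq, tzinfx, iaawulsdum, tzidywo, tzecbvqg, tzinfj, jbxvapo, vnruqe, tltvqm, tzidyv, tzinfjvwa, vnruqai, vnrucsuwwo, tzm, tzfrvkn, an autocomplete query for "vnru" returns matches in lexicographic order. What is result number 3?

DFS of the "vnru" subtree visits, in order: "vnrucsuwwo", "vnruqai", "vnruqe"
Position 3: vnruqe

vnruqe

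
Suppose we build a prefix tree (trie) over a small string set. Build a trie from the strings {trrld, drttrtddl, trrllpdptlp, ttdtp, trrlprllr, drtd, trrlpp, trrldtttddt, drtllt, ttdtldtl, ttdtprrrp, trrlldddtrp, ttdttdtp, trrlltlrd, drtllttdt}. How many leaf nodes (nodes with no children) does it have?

12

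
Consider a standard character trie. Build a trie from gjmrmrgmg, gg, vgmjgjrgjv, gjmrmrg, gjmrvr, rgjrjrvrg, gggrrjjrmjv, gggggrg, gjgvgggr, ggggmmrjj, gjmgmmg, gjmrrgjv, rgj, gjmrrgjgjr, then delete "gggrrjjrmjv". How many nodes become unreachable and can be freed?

After clearing the end-marker at "gggrrjjrmjv", prune upward until reaching a node still needed by another word.
The suffix "rrjjrmjv" (8 nodes) is used only by "gggrrjjrmjv"; the node for "ggg" still has the child "g", so pruning stops there.
Nodes removed: 8

8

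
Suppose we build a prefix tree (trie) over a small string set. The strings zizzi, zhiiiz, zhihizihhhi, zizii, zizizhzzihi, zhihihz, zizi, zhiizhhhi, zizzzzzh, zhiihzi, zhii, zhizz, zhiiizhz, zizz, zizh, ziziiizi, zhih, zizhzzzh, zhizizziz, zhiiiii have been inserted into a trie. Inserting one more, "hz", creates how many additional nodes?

2

"hz" shares no prefix with any stored word, so all 2 characters open new nodes.
2 − 0 = 2 new nodes.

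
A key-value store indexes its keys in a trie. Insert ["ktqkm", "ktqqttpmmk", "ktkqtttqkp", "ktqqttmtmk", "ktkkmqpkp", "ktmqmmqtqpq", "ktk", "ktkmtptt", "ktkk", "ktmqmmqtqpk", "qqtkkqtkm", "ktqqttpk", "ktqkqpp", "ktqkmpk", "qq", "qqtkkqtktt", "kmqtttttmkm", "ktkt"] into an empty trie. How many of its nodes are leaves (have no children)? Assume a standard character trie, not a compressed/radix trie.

A leaf is a node with no children — equivalently, the end of a word that is not a proper prefix of any other stored word.
Those words: "kmqtttttmkm", "ktkkmqpkp", "ktkmtptt", "ktkqtttqkp", "ktkt", "ktmqmmqtqpk", "ktmqmmqtqpq", "ktqkmpk", "ktqkqpp", "ktqqttmtmk", "ktqqttpk", "ktqqttpmmk", "qqtkkqtkm", "qqtkkqtktt"
Leaf count: 14

14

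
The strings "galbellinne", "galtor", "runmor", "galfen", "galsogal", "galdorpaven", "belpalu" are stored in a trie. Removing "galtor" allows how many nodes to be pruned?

3

Walk "galtor" from the leaf back toward the root, removing each node that no remaining word uses.
The suffix "tor" (3 nodes) is used only by "galtor"; the node for "gal" still has the child "b", so pruning stops there.
Nodes removed: 3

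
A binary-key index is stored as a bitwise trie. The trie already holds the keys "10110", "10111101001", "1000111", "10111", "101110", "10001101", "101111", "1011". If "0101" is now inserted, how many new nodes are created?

"0101" shares no prefix with any stored word, so all 4 characters open new nodes.
4 − 0 = 4 new nodes.

4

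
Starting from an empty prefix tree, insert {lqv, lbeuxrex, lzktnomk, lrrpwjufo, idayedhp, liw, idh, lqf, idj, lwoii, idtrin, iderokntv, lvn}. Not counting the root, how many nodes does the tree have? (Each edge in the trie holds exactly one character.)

55

Count nodes per top-level branch (shared prefixes stored once):
  'i'-branch (idayedhp, iderokntv, idh, idj, idtrin): 21 nodes
  'l'-branch (lbeuxrex, liw, lqf, lqv, lrrpwjufo, lvn, lwoii, lzktnomk): 34 nodes
Sum: 55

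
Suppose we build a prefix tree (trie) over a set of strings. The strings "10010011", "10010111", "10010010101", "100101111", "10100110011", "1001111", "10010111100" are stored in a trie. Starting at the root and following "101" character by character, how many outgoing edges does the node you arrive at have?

1

Walk "101" from the root, arriving at one node.
Characters that immediately follow "101" among the stored strings: {0}.
That node has 1 child edge.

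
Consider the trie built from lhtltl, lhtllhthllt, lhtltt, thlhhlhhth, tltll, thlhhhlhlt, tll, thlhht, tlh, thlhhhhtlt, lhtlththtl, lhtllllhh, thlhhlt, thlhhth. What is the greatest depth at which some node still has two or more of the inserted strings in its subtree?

6

The deepest shared node is where two words last agree before diverging.
e.g. "thlhhhhtlt" and "thlhhhlhlt" share the prefix "thlhhh" of length 6; no pair shares a longer one.
Longest shared-prefix length: 6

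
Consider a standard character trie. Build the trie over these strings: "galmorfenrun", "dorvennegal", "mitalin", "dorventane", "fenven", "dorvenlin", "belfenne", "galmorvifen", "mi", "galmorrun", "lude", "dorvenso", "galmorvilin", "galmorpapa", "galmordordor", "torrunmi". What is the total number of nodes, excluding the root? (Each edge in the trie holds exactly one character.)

Insert word by word; a character creates a node only if that edge doesn't already exist:
  "galmorfenrun" → 12 new (g, a, l, m, o, r, f, e, n, r, u, n)
  "dorvennegal" → 11 new (d, o, r, v, e, n, n, e, g, a, l)
  "mitalin" → 7 new (m, i, t, a, l, i, n)
  "dorventane" → prefix "dorven" already present; 4 new (t, a, n, e)
  "fenven" → 6 new (f, e, n, v, e, n)
  "dorvenlin" → prefix "dorven" already present; 3 new (l, i, n)
  "belfenne" → 8 new (b, e, l, f, e, n, n, e)
  "galmorvifen" → prefix "galmor" already present; 5 new (v, i, f, e, n)
  "mi" → prefix "mi" already present; 0 new (none)
  "galmorrun" → prefix "galmor" already present; 3 new (r, u, n)
  "lude" → 4 new (l, u, d, e)
  "dorvenso" → prefix "dorven" already present; 2 new (s, o)
  "galmorvilin" → prefix "galmorvi" already present; 3 new (l, i, n)
  "galmorpapa" → prefix "galmor" already present; 4 new (p, a, p, a)
  "galmordordor" → prefix "galmor" already present; 6 new (d, o, r, d, o, r)
  "torrunmi" → 8 new (t, o, r, r, u, n, m, i)
Total nodes = 12 + 11 + 7 + 4 + 6 + 3 + 8 + 5 + 0 + 3 + 4 + 2 + 3 + 4 + 6 + 8 = 86

86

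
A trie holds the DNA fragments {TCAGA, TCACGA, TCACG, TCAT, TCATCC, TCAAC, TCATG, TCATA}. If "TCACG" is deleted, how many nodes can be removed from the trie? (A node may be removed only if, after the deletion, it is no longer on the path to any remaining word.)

A node on "TCACG"'s path can go only if nothing else ends at it or branches off below it.
Every node on "TCACG" is still needed (e.g. by "TCACGA"), so nothing is freed.
Nodes removed: 0

0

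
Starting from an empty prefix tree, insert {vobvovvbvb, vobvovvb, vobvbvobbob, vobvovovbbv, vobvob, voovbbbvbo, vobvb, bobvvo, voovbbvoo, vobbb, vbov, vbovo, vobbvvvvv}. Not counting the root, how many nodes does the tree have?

51

Insert word by word; a character creates a node only if that edge doesn't already exist:
  "vobvovvbvb" → 10 new (v, o, b, v, o, v, v, b, v, b)
  "vobvovvb" → prefix "vobvovvb" already present; 0 new (none)
  "vobvbvobbob" → prefix "vobv" already present; 7 new (b, v, o, b, b, o, b)
  "vobvovovbbv" → prefix "vobvov" already present; 5 new (o, v, b, b, v)
  "vobvob" → prefix "vobvo" already present; 1 new (b)
  "voovbbbvbo" → prefix "vo" already present; 8 new (o, v, b, b, b, v, b, o)
  "vobvb" → prefix "vobvb" already present; 0 new (none)
  "bobvvo" → 6 new (b, o, b, v, v, o)
  "voovbbvoo" → prefix "voovbb" already present; 3 new (v, o, o)
  "vobbb" → prefix "vob" already present; 2 new (b, b)
  "vbov" → prefix "v" already present; 3 new (b, o, v)
  "vbovo" → prefix "vbov" already present; 1 new (o)
  "vobbvvvvv" → prefix "vobb" already present; 5 new (v, v, v, v, v)
Total nodes = 10 + 0 + 7 + 5 + 1 + 8 + 0 + 6 + 3 + 2 + 3 + 1 + 5 = 51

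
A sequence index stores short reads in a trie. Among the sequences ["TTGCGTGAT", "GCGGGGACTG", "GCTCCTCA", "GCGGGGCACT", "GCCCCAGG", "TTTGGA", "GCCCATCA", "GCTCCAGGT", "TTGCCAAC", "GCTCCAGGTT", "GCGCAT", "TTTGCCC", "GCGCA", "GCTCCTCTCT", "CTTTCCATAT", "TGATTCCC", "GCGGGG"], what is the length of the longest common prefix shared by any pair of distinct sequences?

9

The deepest shared node is where two words last agree before diverging.
"GCTCCAGGT" and "GCTCCAGGTT" agree on "GCTCCAGGT" (9 characters) before diverging; nothing deeper is shared.
Longest shared-prefix length: 9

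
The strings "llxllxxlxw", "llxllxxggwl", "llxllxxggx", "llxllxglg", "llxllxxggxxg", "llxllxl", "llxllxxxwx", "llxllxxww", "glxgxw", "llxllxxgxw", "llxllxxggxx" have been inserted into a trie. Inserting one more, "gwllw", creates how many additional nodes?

4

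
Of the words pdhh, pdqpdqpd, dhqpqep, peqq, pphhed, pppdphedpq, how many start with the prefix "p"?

5

Traverse to the node for "p", then collect every word in that subtree.
Matches: "pdhh", "pdqpdqpd", "peqq", "pphhed", "pppdphedpq"
Count: 5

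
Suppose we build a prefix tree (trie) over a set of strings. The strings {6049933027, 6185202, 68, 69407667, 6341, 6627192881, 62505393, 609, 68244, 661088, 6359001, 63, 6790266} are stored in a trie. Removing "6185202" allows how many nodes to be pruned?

6

Walk "6185202" from the leaf back toward the root, removing each node that no remaining word uses.
The suffix "185202" (6 nodes) is used only by "6185202"; the node for "6" still has the child "0", so pruning stops there.
Nodes removed: 6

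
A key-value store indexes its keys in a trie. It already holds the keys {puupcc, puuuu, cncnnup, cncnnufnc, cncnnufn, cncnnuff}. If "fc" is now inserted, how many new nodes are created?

No existing word starts with "f", so every character of "fc" needs a new node.
2 − 0 = 2 new nodes.

2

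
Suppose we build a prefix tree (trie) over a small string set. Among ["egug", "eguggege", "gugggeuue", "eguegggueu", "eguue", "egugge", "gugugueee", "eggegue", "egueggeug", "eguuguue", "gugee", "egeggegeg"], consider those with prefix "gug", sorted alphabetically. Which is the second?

Words with prefix "gug", in lexicographic order: "gugee", "gugggeuue", "gugugueee"
The 2nd is gugggeuue.

gugggeuue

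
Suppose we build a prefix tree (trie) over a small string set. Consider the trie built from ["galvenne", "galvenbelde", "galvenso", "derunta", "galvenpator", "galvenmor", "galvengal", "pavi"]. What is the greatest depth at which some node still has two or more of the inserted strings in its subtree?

6

Look for the deepest trie node that still has at least two words in its subtree.
"galvenbelde" and "galvengal" agree on "galven" (6 characters) before diverging; nothing deeper is shared.
Longest shared-prefix length: 6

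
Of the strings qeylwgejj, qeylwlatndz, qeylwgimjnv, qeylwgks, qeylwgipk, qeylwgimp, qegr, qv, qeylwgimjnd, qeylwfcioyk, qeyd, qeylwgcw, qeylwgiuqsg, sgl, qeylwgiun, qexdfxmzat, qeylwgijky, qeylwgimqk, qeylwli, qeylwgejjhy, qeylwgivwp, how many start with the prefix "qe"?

19

Traverse to the node for "qe", then collect every word in that subtree.
Words under "qe": qegr, qexdfxmzat, qeyd, qeylwfcioyk, qeylwgcw, qeylwgejj, qeylwgejjhy, qeylwgijky, qeylwgimjnd, qeylwgimjnv, qeylwgimp, qeylwgimqk, qeylwgipk, qeylwgiun, qeylwgiuqsg, qeylwgivwp, qeylwgks, qeylwlatndz, qeylwli
Count: 19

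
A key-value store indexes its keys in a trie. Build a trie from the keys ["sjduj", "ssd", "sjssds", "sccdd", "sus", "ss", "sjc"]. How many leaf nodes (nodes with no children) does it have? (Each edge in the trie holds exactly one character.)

6

Leaves are exactly the stored words that no other stored word extends.
Those words: "sccdd", "sjc", "sjduj", "sjssds", "ssd", "sus"
Leaf count: 6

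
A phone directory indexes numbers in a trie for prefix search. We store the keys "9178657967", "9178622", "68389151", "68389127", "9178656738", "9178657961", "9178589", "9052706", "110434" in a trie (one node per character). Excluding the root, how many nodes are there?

42

Count nodes per top-level branch (shared prefixes stored once):
  '1'-branch (110434): 6 nodes
  '6'-branch (68389127, 68389151): 10 nodes
  '9'-branch (9052706, 9178589, 9178622, 9178656738, 9178657961, 9178657967): 26 nodes
Sum: 42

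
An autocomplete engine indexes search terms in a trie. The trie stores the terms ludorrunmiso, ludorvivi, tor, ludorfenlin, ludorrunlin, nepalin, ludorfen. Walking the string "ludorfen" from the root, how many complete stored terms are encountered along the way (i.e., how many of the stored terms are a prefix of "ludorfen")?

Check each prefix of "ludorfen" against the stored set — each match is an end-marker on the path.
Prefixes of the query that are stored words: "ludorfen"
Count: 1

1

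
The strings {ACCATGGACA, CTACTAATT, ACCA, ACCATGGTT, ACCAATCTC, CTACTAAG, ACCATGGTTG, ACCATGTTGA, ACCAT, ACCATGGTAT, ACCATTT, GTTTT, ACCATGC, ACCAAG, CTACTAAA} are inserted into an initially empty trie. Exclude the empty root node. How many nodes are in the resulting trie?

44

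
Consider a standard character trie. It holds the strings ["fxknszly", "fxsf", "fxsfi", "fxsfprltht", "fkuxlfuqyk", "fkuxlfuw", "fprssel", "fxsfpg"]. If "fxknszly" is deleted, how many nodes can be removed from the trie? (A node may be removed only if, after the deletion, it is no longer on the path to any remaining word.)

Walk "fxknszly" from the leaf back toward the root, removing each node that no remaining word uses.
The suffix "knszly" (6 nodes) is used only by "fxknszly"; the node for "fx" still has the child "s", so pruning stops there.
Nodes removed: 6

6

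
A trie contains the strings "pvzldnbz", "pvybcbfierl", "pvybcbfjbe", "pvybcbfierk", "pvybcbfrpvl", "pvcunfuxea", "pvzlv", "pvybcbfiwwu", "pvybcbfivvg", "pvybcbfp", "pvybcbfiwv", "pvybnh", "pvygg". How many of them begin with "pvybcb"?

Filter for entries beginning with "pvybcb":
Matches: "pvybcbfierk", "pvybcbfierl", "pvybcbfivvg", "pvybcbfiwv", "pvybcbfiwwu", "pvybcbfjbe", "pvybcbfp", "pvybcbfrpvl"
Count: 8

8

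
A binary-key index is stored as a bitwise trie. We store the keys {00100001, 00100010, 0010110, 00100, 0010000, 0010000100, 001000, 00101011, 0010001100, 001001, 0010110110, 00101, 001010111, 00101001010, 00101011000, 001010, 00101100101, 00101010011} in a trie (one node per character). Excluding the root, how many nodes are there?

Insert word by word; a character creates a node only if that edge doesn't already exist:
  "00100001" → 8 new (0, 0, 1, 0, 0, 0, 0, 1)
  "00100010" → prefix "001000" already present; 2 new (1, 0)
  "0010110" → prefix "0010" already present; 3 new (1, 1, 0)
  "00100" → prefix "00100" already present; 0 new (none)
  "0010000" → prefix "0010000" already present; 0 new (none)
  "0010000100" → prefix "00100001" already present; 2 new (0, 0)
  "001000" → prefix "001000" already present; 0 new (none)
  "00101011" → prefix "00101" already present; 3 new (0, 1, 1)
  "0010001100" → prefix "0010001" already present; 3 new (1, 0, 0)
  "001001" → prefix "00100" already present; 1 new (1)
  "0010110110" → prefix "0010110" already present; 3 new (1, 1, 0)
  "00101" → prefix "00101" already present; 0 new (none)
  "001010111" → prefix "00101011" already present; 1 new (1)
  "00101001010" → prefix "001010" already present; 5 new (0, 1, 0, 1, 0)
  "00101011000" → prefix "00101011" already present; 3 new (0, 0, 0)
  "001010" → prefix "001010" already present; 0 new (none)
  "00101100101" → prefix "0010110" already present; 4 new (0, 1, 0, 1)
  "00101010011" → prefix "0010101" already present; 4 new (0, 0, 1, 1)
Total nodes = 8 + 2 + 3 + 0 + 0 + 2 + 0 + 3 + 3 + 1 + 3 + 0 + 1 + 5 + 3 + 0 + 4 + 4 = 42

42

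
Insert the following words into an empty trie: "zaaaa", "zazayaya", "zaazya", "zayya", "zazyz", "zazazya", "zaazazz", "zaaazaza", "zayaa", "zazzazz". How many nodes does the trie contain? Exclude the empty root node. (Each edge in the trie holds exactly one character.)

35

Insert word by word; a character creates a node only if that edge doesn't already exist:
  "zaaaa" → 5 new (z, a, a, a, a)
  "zazayaya" → prefix "za" already present; 6 new (z, a, y, a, y, a)
  "zaazya" → prefix "zaa" already present; 3 new (z, y, a)
  "zayya" → prefix "za" already present; 3 new (y, y, a)
  "zazyz" → prefix "zaz" already present; 2 new (y, z)
  "zazazya" → prefix "zaza" already present; 3 new (z, y, a)
  "zaazazz" → prefix "zaaz" already present; 3 new (a, z, z)
  "zaaazaza" → prefix "zaaa" already present; 4 new (z, a, z, a)
  "zayaa" → prefix "zay" already present; 2 new (a, a)
  "zazzazz" → prefix "zaz" already present; 4 new (z, a, z, z)
Total nodes = 5 + 6 + 3 + 3 + 2 + 3 + 3 + 4 + 2 + 4 = 35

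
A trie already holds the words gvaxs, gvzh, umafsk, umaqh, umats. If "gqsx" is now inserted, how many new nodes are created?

3

The longest prefix of "gqsx" already in the trie is "g" (length 1).
Each of the 3 remaining characters creates one node.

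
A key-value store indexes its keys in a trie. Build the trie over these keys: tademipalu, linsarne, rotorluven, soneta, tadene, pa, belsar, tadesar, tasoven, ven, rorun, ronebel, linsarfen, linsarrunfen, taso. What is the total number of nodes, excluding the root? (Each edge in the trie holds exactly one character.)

72

Insert word by word; a character creates a node only if that edge doesn't already exist:
  "tademipalu" → 10 new (t, a, d, e, m, i, p, a, l, u)
  "linsarne" → 8 new (l, i, n, s, a, r, n, e)
  "rotorluven" → 10 new (r, o, t, o, r, l, u, v, e, n)
  "soneta" → 6 new (s, o, n, e, t, a)
  "tadene" → prefix "tade" already present; 2 new (n, e)
  "pa" → 2 new (p, a)
  "belsar" → 6 new (b, e, l, s, a, r)
  "tadesar" → prefix "tade" already present; 3 new (s, a, r)
  "tasoven" → prefix "ta" already present; 5 new (s, o, v, e, n)
  "ven" → 3 new (v, e, n)
  "rorun" → prefix "ro" already present; 3 new (r, u, n)
  "ronebel" → prefix "ro" already present; 5 new (n, e, b, e, l)
  "linsarfen" → prefix "linsar" already present; 3 new (f, e, n)
  "linsarrunfen" → prefix "linsar" already present; 6 new (r, u, n, f, e, n)
  "taso" → prefix "taso" already present; 0 new (none)
Total nodes = 10 + 8 + 10 + 6 + 2 + 2 + 6 + 3 + 5 + 3 + 3 + 5 + 3 + 6 + 0 = 72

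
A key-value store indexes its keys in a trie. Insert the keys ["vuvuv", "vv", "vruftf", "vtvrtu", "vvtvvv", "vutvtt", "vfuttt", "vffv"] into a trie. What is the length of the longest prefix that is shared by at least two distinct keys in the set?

2

Equivalently: take the maximum, over all pairs, of their longest common prefix length.
"vffv" and "vfuttt" agree on "vf" (2 characters) before diverging; nothing deeper is shared.
Longest shared-prefix length: 2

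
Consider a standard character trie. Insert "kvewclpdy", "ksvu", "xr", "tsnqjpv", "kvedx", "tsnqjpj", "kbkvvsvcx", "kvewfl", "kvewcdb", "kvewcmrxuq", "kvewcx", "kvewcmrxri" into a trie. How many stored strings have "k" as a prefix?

Traverse to the node for "k", then collect every word in that subtree.
Matches: "kbkvvsvcx", "ksvu", "kvedx", "kvewcdb", "kvewclpdy", "kvewcmrxri", "kvewcmrxuq", "kvewcx", "kvewfl"
Count: 9

9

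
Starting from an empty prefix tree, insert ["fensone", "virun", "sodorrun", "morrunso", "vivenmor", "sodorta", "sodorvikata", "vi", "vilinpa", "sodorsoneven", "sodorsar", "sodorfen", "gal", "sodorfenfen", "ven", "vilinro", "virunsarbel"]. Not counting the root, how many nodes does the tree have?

75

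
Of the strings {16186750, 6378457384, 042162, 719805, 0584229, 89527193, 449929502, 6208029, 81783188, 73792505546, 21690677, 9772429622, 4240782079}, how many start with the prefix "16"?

1

Filter for entries beginning with "16":
Words under "16": 16186750
Count: 1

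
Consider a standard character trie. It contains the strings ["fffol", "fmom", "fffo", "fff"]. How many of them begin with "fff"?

3

Traverse to the node for "fff", then collect every word in that subtree.
Words under "fff": fff, fffo, fffol
Count: 3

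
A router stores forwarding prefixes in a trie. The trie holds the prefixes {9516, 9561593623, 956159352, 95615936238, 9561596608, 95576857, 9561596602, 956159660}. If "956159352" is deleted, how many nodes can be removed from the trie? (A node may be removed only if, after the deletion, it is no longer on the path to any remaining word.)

Walk "956159352" from the leaf back toward the root, removing each node that no remaining word uses.
The suffix "52" (2 nodes) is used only by "956159352"; the node for "9561593" still has the child "6", so pruning stops there.
Nodes removed: 2

2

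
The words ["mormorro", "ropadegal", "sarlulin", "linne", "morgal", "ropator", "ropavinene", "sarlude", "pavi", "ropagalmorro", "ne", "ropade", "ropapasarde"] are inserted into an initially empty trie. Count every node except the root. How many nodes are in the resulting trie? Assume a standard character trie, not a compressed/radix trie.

Insert word by word; a character creates a node only if that edge doesn't already exist:
  "mormorro" → 8 new (m, o, r, m, o, r, r, o)
  "ropadegal" → 9 new (r, o, p, a, d, e, g, a, l)
  "sarlulin" → 8 new (s, a, r, l, u, l, i, n)
  "linne" → 5 new (l, i, n, n, e)
  "morgal" → prefix "mor" already present; 3 new (g, a, l)
  "ropator" → prefix "ropa" already present; 3 new (t, o, r)
  "ropavinene" → prefix "ropa" already present; 6 new (v, i, n, e, n, e)
  "sarlude" → prefix "sarlu" already present; 2 new (d, e)
  "pavi" → 4 new (p, a, v, i)
  "ropagalmorro" → prefix "ropa" already present; 8 new (g, a, l, m, o, r, r, o)
  "ne" → 2 new (n, e)
  "ropade" → prefix "ropade" already present; 0 new (none)
  "ropapasarde" → prefix "ropa" already present; 7 new (p, a, s, a, r, d, e)
Total nodes = 8 + 9 + 8 + 5 + 3 + 3 + 6 + 2 + 4 + 8 + 2 + 0 + 7 = 65

65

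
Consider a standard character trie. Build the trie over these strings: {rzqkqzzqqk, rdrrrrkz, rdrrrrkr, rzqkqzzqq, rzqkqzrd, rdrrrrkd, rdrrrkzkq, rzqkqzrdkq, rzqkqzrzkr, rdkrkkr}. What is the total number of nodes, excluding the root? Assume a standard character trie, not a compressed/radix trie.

Insert word by word; a character creates a node only if that edge doesn't already exist:
  "rzqkqzzqqk" → 10 new (r, z, q, k, q, z, z, q, q, k)
  "rdrrrrkz" → prefix "r" already present; 7 new (d, r, r, r, r, k, z)
  "rdrrrrkr" → prefix "rdrrrrk" already present; 1 new (r)
  "rzqkqzzqq" → prefix "rzqkqzzqq" already present; 0 new (none)
  "rzqkqzrd" → prefix "rzqkqz" already present; 2 new (r, d)
  "rdrrrrkd" → prefix "rdrrrrk" already present; 1 new (d)
  "rdrrrkzkq" → prefix "rdrrr" already present; 4 new (k, z, k, q)
  "rzqkqzrdkq" → prefix "rzqkqzrd" already present; 2 new (k, q)
  "rzqkqzrzkr" → prefix "rzqkqzr" already present; 3 new (z, k, r)
  "rdkrkkr" → prefix "rd" already present; 5 new (k, r, k, k, r)
Total nodes = 10 + 7 + 1 + 0 + 2 + 1 + 4 + 2 + 3 + 5 = 35

35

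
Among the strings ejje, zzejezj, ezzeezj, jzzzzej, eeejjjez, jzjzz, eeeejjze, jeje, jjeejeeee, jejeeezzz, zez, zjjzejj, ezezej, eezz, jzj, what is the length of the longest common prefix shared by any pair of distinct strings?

4

The deepest shared node is where two words last agree before diverging.
e.g. "jeje" and "jejeeezzz" share the prefix "jeje" of length 4; no pair shares a longer one.
Longest shared-prefix length: 4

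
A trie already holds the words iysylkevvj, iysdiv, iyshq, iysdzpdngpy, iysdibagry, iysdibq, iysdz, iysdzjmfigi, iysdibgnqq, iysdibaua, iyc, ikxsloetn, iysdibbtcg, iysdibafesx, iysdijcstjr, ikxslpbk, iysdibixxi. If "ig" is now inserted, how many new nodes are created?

1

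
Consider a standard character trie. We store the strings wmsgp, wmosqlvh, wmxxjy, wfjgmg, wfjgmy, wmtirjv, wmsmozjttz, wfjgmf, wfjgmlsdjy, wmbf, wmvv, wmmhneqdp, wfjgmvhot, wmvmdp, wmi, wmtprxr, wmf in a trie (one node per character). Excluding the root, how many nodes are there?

Insert word by word; a character creates a node only if that edge doesn't already exist:
  "wmsgp" → 5 new (w, m, s, g, p)
  "wmosqlvh" → prefix "wm" already present; 6 new (o, s, q, l, v, h)
  "wmxxjy" → prefix "wm" already present; 4 new (x, x, j, y)
  "wfjgmg" → prefix "w" already present; 5 new (f, j, g, m, g)
  "wfjgmy" → prefix "wfjgm" already present; 1 new (y)
  "wmtirjv" → prefix "wm" already present; 5 new (t, i, r, j, v)
  "wmsmozjttz" → prefix "wms" already present; 7 new (m, o, z, j, t, t, z)
  "wfjgmf" → prefix "wfjgm" already present; 1 new (f)
  "wfjgmlsdjy" → prefix "wfjgm" already present; 5 new (l, s, d, j, y)
  "wmbf" → prefix "wm" already present; 2 new (b, f)
  "wmvv" → prefix "wm" already present; 2 new (v, v)
  "wmmhneqdp" → prefix "wm" already present; 7 new (m, h, n, e, q, d, p)
  "wfjgmvhot" → prefix "wfjgm" already present; 4 new (v, h, o, t)
  "wmvmdp" → prefix "wmv" already present; 3 new (m, d, p)
  "wmi" → prefix "wm" already present; 1 new (i)
  "wmtprxr" → prefix "wmt" already present; 4 new (p, r, x, r)
  "wmf" → prefix "wm" already present; 1 new (f)
Total nodes = 5 + 6 + 4 + 5 + 1 + 5 + 7 + 1 + 5 + 2 + 2 + 7 + 4 + 3 + 1 + 4 + 1 = 63

63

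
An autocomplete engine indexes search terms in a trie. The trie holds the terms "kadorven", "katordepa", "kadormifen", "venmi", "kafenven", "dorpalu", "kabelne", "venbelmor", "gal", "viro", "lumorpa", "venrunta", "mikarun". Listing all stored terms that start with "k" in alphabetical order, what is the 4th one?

DFS of the "k" subtree visits, in order: "kabelne", "kadormifen", "kadorven", "kafenven", "katordepa"
The 4th is kafenven.

kafenven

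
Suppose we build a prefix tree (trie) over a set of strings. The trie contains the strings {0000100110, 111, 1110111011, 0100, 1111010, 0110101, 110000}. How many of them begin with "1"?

4

Traverse to the node for "1", then collect every word in that subtree.
Words under "1": 110000, 111, 1110111011, 1111010
Count: 4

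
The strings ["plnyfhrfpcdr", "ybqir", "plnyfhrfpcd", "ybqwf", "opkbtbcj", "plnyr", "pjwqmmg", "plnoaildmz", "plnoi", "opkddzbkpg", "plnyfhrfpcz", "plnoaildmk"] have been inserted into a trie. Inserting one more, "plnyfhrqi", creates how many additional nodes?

The longest prefix of "plnyfhrqi" already in the trie is "plnyfhr" (length 7).
New nodes needed: |"plnyfhrqi"| − 7 = 9 − 7 = 2.

2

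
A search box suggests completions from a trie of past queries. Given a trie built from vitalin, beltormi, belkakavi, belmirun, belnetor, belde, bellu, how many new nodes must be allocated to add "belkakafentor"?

6

The longest prefix of "belkakafentor" already in the trie is "belkaka" (length 7).
Each of the 6 remaining characters creates one node.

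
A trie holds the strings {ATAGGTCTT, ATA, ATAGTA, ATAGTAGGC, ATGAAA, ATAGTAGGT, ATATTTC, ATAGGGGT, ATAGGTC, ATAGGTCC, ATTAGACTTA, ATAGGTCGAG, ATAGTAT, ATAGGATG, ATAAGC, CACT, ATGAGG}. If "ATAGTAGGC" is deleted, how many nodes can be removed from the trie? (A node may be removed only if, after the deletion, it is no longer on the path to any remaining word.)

1

Walk "ATAGTAGGC" from the leaf back toward the root, removing each node that no remaining word uses.
The suffix "C" (1 node) is used only by "ATAGTAGGC"; the node for "ATAGTAGG" still has the child "T", so pruning stops there.
Nodes removed: 1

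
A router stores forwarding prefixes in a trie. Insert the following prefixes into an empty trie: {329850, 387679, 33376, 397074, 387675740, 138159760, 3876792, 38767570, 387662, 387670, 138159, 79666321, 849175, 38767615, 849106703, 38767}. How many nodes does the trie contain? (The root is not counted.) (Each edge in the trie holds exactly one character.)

60

Count nodes per top-level branch (shared prefixes stored once):
  '1'-branch (138159, 138159760): 9 nodes
  '3'-branch (329850, 33376, 387662, 38767, 387670, 38767570, 387675740, 38767615, 387679, 3876792, 397074): 32 nodes
  '7'-branch (79666321): 8 nodes
  '8'-branch (849106703, 849175): 11 nodes
Sum: 60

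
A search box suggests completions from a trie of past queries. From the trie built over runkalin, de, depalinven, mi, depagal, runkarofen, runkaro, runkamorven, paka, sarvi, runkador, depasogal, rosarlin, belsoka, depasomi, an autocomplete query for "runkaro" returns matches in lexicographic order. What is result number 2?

Words with prefix "runkaro", in lexicographic order: "runkaro", "runkarofen"
The 2nd is runkarofen.

runkarofen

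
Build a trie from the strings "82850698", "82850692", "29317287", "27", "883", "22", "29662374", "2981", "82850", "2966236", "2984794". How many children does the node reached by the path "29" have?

The children of the "29" node are the distinct next characters among strings starting with "29".
Distinct next characters after "29": 3, 6, 8.
That node has 3 child edges.

3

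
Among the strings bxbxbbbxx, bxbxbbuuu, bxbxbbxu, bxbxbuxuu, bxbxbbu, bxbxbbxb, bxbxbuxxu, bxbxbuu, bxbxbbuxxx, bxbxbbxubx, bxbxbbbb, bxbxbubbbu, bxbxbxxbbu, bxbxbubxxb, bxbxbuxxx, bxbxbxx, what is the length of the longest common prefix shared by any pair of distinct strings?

8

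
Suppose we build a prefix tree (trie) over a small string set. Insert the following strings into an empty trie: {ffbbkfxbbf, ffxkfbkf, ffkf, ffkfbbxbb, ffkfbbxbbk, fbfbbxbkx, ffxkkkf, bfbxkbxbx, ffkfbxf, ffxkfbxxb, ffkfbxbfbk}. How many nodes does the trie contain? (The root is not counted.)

Count nodes per top-level branch (shared prefixes stored once):
  'b'-branch (bfbxkbxbx): 9 nodes
  'f'-branch (fbfbbxbkx, ffbbkfxbbf, ffkf, ffkfbbxbb, ffkfbbxbbk, ffkfbxbfbk, ffkfbxf, ffxkfbkf, ffxkfbxxb, ffxkkkf): 44 nodes
Sum: 53

53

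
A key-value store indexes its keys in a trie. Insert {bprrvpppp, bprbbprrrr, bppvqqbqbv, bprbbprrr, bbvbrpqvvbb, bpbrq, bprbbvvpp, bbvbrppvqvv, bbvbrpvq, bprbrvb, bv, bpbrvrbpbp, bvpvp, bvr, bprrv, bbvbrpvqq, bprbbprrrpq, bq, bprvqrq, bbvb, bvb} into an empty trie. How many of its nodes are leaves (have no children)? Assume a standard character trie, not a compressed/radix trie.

Leaves are exactly the stored words that no other stored word extends.
Those words: "bbvbrppvqvv", "bbvbrpqvvbb", "bbvbrpvqq", "bpbrq", "bpbrvrbpbp", "bppvqqbqbv", "bprbbprrrpq", "bprbbprrrr", "bprbbvvpp", "bprbrvb", "bprrvpppp", "bprvqrq", "bq", "bvb", "bvpvp", "bvr"
Leaf count: 16

16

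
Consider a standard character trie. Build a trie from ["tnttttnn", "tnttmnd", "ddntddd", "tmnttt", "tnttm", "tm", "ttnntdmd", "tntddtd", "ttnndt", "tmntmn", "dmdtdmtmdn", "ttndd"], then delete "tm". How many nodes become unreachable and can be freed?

0

A node on "tm"'s path can go only if nothing else ends at it or branches off below it.
Every node on "tm" is still needed (e.g. by "tmnttt"), so nothing is freed.
Nodes removed: 0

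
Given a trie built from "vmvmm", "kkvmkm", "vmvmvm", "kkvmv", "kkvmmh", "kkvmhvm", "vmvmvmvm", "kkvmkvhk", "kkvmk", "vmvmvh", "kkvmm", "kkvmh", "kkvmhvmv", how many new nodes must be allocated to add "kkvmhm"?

1

Walking "kkvmhm" from the root, the first 5 characters ("kkvmh") follow existing edges; "m" is the first miss.
Each of the 1 remaining characters creates one node.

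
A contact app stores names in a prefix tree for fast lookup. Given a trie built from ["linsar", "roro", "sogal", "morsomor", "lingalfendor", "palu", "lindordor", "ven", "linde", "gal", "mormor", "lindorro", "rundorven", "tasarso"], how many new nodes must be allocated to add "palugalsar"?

6

Walking "palugalsar" from the root, the first 4 characters ("palu") follow existing edges; "g" is the first miss.
Each of the 6 remaining characters creates one node.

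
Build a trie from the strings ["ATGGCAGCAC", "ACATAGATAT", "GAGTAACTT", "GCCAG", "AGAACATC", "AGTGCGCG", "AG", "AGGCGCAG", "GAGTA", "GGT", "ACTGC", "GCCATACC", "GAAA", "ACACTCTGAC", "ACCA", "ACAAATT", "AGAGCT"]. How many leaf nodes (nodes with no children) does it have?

Leaves are exactly the stored words that no other stored word extends.
Those words: "ACAAATT", "ACACTCTGAC", "ACATAGATAT", "ACCA", "ACTGC", "AGAACATC", "AGAGCT", "AGGCGCAG", "AGTGCGCG", "ATGGCAGCAC", "GAAA", "GAGTAACTT", "GCCAG", "GCCATACC", "GGT"
Leaf count: 15

15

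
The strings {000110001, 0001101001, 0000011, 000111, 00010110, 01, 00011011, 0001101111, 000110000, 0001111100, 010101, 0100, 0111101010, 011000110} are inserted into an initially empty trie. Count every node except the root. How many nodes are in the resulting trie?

Count nodes per top-level branch (shared prefixes stored once):
  '0'-branch (0000011, 00010110, 000110000, 000110001, 0001101001, 00011011, 0001101111, 000111, 0001111100, 01, 0100, 010101, 011000110, 0111101010): 50 nodes
Sum: 50

50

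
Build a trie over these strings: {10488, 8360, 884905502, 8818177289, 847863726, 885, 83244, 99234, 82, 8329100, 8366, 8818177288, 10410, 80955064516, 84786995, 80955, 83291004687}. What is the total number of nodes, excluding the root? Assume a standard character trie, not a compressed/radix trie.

68

Count nodes per top-level branch (shared prefixes stored once):
  '1'-branch (10410, 10488): 7 nodes
  '8'-branch (80955, 80955064516, 82, 83244, 8329100, 83291004687, 8360, 8366, 847863726, 84786995, 8818177288, 8818177289, 884905502, 885): 56 nodes
  '9'-branch (99234): 5 nodes
Sum: 68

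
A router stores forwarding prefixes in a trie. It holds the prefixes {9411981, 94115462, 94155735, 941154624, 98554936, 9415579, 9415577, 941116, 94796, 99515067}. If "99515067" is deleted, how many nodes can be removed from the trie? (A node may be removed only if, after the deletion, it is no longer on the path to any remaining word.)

A node on "99515067"'s path can go only if nothing else ends at it or branches off below it.
The suffix "9515067" (7 nodes) is used only by "99515067"; the node for "9" still has the child "4", so pruning stops there.
Nodes removed: 7

7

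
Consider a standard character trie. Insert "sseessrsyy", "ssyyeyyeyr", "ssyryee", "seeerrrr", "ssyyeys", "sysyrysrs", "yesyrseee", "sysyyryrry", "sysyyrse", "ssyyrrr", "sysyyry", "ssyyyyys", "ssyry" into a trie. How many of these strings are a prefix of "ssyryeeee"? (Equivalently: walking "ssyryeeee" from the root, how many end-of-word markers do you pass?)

Check each prefix of "ssyryeeee" against the stored set — each match is an end-marker on the path.
Prefixes of the query that are stored words: "ssyry", "ssyryee"
Count: 2

2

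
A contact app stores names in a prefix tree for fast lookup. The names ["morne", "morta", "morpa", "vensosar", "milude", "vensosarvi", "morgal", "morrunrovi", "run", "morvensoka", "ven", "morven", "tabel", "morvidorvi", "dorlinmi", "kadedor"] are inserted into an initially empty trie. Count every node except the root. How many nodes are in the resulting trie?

For each word, the new-node count is its length minus the longest prefix already in the trie:
  "morne" → 5 new (m, o, r, n, e)
  "morta" → prefix "mor" already present; 2 new (t, a)
  "morpa" → prefix "mor" already present; 2 new (p, a)
  "vensosar" → 8 new (v, e, n, s, o, s, a, r)
  "milude" → prefix "m" already present; 5 new (i, l, u, d, e)
  "vensosarvi" → prefix "vensosar" already present; 2 new (v, i)
  "morgal" → prefix "mor" already present; 3 new (g, a, l)
  "morrunrovi" → prefix "mor" already present; 7 new (r, u, n, r, o, v, i)
  "run" → 3 new (r, u, n)
  "morvensoka" → prefix "mor" already present; 7 new (v, e, n, s, o, k, a)
  "ven" → prefix "ven" already present; 0 new (none)
  "morven" → prefix "morven" already present; 0 new (none)
  "tabel" → 5 new (t, a, b, e, l)
  "morvidorvi" → prefix "morv" already present; 6 new (i, d, o, r, v, i)
  "dorlinmi" → 8 new (d, o, r, l, i, n, m, i)
  "kadedor" → 7 new (k, a, d, e, d, o, r)
Total nodes = 5 + 2 + 2 + 8 + 5 + 2 + 3 + 7 + 3 + 7 + 0 + 0 + 5 + 6 + 8 + 7 = 70

70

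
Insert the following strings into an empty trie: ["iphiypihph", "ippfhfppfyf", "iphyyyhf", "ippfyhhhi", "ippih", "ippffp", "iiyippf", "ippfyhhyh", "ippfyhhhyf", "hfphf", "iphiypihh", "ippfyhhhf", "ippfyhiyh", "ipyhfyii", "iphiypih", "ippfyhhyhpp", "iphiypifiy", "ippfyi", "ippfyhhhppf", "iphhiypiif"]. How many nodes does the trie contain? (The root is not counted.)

75

Trace insertions, counting only characters that open a new branch:
  "iphiypihph" → 10 new (i, p, h, i, y, p, i, h, p, h)
  "ippfhfppfyf" → prefix "ip" already present; 9 new (p, f, h, f, p, p, f, y, f)
  "iphyyyhf" → prefix "iph" already present; 5 new (y, y, y, h, f)
  "ippfyhhhi" → prefix "ippf" already present; 5 new (y, h, h, h, i)
  "ippih" → prefix "ipp" already present; 2 new (i, h)
  "ippffp" → prefix "ippf" already present; 2 new (f, p)
  "iiyippf" → prefix "i" already present; 6 new (i, y, i, p, p, f)
  "ippfyhhyh" → prefix "ippfyhh" already present; 2 new (y, h)
  "ippfyhhhyf" → prefix "ippfyhhh" already present; 2 new (y, f)
  "hfphf" → 5 new (h, f, p, h, f)
  "iphiypihh" → prefix "iphiypih" already present; 1 new (h)
  "ippfyhhhf" → prefix "ippfyhhh" already present; 1 new (f)
  "ippfyhiyh" → prefix "ippfyh" already present; 3 new (i, y, h)
  "ipyhfyii" → prefix "ip" already present; 6 new (y, h, f, y, i, i)
  "iphiypih" → prefix "iphiypih" already present; 0 new (none)
  "ippfyhhyhpp" → prefix "ippfyhhyh" already present; 2 new (p, p)
  "iphiypifiy" → prefix "iphiypi" already present; 3 new (f, i, y)
  "ippfyi" → prefix "ippfy" already present; 1 new (i)
  "ippfyhhhppf" → prefix "ippfyhhh" already present; 3 new (p, p, f)
  "iphhiypiif" → prefix "iph" already present; 7 new (h, i, y, p, i, i, f)
Total nodes = 10 + 9 + 5 + 5 + 2 + 2 + 6 + 2 + 2 + 5 + 1 + 1 + 3 + 6 + 0 + 2 + 3 + 1 + 3 + 7 = 75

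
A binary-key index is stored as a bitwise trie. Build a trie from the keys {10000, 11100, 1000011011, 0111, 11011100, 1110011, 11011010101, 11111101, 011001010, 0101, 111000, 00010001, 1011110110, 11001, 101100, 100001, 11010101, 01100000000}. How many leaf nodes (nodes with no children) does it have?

15

A leaf is a node with no children — equivalently, the end of a word that is not a proper prefix of any other stored word.
Those words: "00010001", "0101", "01100000000", "011001010", "0111", "1000011011", "101100", "1011110110", "11001", "11010101", "11011010101", "11011100", "111000", "1110011", "11111101"
Leaf count: 15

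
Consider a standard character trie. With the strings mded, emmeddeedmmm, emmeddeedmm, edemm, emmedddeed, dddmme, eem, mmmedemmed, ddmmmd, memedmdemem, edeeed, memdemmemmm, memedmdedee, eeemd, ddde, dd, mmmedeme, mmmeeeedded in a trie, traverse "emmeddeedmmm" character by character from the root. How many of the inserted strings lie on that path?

2

Walk "emmeddeedmmm" from the root; an end-of-word marker is hit whenever a stored word is a prefix of "emmeddeedmmm".
Prefixes of the query that are stored words: "emmeddeedmm", "emmeddeedmmm"
Count: 2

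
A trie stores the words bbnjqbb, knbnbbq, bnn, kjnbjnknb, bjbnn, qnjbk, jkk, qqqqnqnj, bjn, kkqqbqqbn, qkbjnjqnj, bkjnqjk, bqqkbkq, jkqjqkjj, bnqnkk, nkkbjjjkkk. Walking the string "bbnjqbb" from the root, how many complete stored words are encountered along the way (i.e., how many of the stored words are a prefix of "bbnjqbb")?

1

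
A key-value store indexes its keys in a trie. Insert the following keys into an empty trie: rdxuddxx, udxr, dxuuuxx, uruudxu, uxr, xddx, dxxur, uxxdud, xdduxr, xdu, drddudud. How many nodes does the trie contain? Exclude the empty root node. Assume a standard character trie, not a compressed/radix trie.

Insert word by word; a character creates a node only if that edge doesn't already exist:
  "rdxuddxx" → 8 new (r, d, x, u, d, d, x, x)
  "udxr" → 4 new (u, d, x, r)
  "dxuuuxx" → 7 new (d, x, u, u, u, x, x)
  "uruudxu" → prefix "u" already present; 6 new (r, u, u, d, x, u)
  "uxr" → prefix "u" already present; 2 new (x, r)
  "xddx" → 4 new (x, d, d, x)
  "dxxur" → prefix "dx" already present; 3 new (x, u, r)
  "uxxdud" → prefix "ux" already present; 4 new (x, d, u, d)
  "xdduxr" → prefix "xdd" already present; 3 new (u, x, r)
  "xdu" → prefix "xd" already present; 1 new (u)
  "drddudud" → prefix "d" already present; 7 new (r, d, d, u, d, u, d)
Total nodes = 8 + 4 + 7 + 6 + 2 + 4 + 3 + 4 + 3 + 1 + 7 = 49

49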